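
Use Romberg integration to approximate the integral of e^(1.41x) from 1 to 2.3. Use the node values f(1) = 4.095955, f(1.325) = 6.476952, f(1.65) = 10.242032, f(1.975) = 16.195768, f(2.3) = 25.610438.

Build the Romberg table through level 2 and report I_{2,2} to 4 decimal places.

I_{0,0} (trapezoid, 1 panel, h=1.3000): 19.309155
I_{1,0} (trapezoid, 2 panels, h=0.6500): 16.311899
I_{2,0} (trapezoid, 4 panels, h=0.3250): 15.524583
I_{1,1} = 16.311899 + (16.311899 − 19.309155)/3 = 15.312814
I_{2,1} = 15.524583 + (15.524583 − 16.311899)/3 = 15.262144
I_{2,2} = 15.262144 + (15.262144 − 15.312814)/15 = 15.258766

15.2588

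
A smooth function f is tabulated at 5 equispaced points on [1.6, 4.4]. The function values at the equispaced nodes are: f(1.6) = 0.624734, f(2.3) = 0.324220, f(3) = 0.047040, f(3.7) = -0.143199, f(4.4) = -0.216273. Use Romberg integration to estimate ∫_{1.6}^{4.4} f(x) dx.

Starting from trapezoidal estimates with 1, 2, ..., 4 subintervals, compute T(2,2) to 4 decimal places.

T(0,0) (trapezoid, 1 panel, h=2.8000): 0.571845
T(1,0) (trapezoid, 2 panels, h=1.4000): 0.351779
T(2,0) (trapezoid, 4 panels, h=0.7000): 0.302604
T(1,1) = 0.351779 + (0.351779 − 0.571845)/3 = 0.278424
T(2,1) = 0.302604 + (0.302604 − 0.351779)/3 = 0.286212
T(2,2) = 0.286212 + (0.286212 − 0.278424)/15 = 0.286731

0.2867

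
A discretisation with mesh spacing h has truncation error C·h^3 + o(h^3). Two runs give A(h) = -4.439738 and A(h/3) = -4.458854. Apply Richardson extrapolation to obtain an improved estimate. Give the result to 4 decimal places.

Extrapolated value = (27·A(h/3) − A(h)) / (27 − 1)
= (27·(-4.458854) − (-4.439738)) / 26
= -115.949320 / 26 = -4.459589

-4.4596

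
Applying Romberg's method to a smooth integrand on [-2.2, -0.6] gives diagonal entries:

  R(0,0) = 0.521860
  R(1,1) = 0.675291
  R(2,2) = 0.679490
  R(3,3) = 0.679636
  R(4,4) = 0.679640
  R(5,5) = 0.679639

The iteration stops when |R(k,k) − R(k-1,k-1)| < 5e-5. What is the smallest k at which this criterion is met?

|R(1,1) − R(0,0)| = 0.153431 ≥ 5e-5
|R(2,2) − R(1,1)| = 0.004199 ≥ 5e-5
|R(3,3) − R(2,2)| = 0.000146 ≥ 5e-5
|R(4,4) − R(3,3)| = 0.000004 < 5e-5

k = 4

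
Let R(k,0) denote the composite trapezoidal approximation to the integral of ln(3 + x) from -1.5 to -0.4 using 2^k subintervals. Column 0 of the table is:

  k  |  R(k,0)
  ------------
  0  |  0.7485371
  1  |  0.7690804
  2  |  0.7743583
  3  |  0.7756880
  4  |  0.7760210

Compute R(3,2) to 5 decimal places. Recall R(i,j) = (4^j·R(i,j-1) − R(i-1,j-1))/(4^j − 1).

Richardson extrapolation on the trapezoidal column (denominator 4−1=3):
R(2,1) = (4·0.7743583 − 0.7690804) / 3 = 0.7761176
R(3,1) = 0.7756880 + (0.7756880 − 0.7743583)/3 = 0.7761312
R(3,2) = 0.7761312 + (0.7761312 − 0.7761176)/15 = 0.7761321

0.77613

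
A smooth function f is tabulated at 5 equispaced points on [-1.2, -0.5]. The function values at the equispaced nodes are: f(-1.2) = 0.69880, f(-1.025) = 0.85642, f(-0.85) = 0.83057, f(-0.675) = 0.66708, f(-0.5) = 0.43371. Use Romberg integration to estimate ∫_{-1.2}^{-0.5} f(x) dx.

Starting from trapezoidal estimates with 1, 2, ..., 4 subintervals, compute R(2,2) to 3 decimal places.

0.518

R(0,0) (trapezoid, 1 panel, h=0.7000): 0.39638
R(1,0) (trapezoid, 2 panels, h=0.3500): 0.48889
R(2,0) (trapezoid, 4 panels, h=0.1750): 0.51106
R(1,1) = 0.48889 + (0.48889 − 0.39638)/3 = 0.51973
R(2,1) = 0.51106 + (0.51106 − 0.48889)/3 = 0.51845
R(2,2) = 0.51845 + (0.51845 − 0.51973)/15 = 0.51836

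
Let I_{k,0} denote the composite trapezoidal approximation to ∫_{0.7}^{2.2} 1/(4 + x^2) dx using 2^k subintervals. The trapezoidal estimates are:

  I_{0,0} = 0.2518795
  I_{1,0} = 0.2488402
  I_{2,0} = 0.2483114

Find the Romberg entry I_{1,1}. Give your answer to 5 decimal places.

0.24783

Richardson extrapolation on the trapezoidal column (denominator 4−1=3):
I_{1,1} = 0.2488402 + (0.2488402 − 0.2518795)/3 = 0.2478271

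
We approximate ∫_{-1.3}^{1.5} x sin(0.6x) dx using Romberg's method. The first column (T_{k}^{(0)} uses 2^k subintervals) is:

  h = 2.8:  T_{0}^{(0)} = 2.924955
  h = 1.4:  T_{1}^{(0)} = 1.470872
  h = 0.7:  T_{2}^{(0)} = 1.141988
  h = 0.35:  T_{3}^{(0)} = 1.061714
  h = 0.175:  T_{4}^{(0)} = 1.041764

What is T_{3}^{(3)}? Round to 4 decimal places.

Richardson extrapolation on the trapezoidal column (denominator 4−1=3):
T_{1}^{(1)} = 1.470872 + (1.470872 − 2.924955)/3 = 0.986178
T_{2}^{(1)} = (4·1.141988 − 1.470872) / 3 = 1.032360
T_{3}^{(1)} = 1.061714 + (1.061714 − 1.141988)/3 = 1.034956
T_{2}^{(2)} = 1.032360 + (1.032360 − 0.986178)/15 = 1.035439
T_{3}^{(2)} = (16·1.034956 − 1.032360) / 15 = 1.035129
T_{3}^{(3)} = 1.035129 + (1.035129 − 1.035439)/63 = 1.035124
(Column j=1 coincides with Simpson's rule on the same nodes.)

1.0351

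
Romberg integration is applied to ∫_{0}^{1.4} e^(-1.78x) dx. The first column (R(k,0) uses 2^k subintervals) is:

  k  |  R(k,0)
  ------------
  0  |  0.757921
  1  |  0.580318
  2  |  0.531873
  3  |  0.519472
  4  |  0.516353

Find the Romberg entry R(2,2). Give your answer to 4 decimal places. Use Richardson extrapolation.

0.5154

Richardson extrapolation on the trapezoidal column (denominator 4−1=3):
R(1,1) = (4·0.580318 − 0.757921) / 3 = 0.521117
R(2,1) = 0.531873 + (0.531873 − 0.580318)/3 = 0.515725
R(2,2) = (16·0.515725 − 0.521117) / 15 = 0.515366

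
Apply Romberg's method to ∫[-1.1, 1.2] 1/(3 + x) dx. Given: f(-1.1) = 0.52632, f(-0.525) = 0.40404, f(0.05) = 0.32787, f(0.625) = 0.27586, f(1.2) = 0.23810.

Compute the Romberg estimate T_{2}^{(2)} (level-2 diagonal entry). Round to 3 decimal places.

0.793

T_{0}^{(0)} (trapezoid, 1 panel, h=2.3000): 0.87908
T_{1}^{(0)} (trapezoid, 2 panels, h=1.1500): 0.81659
T_{2}^{(0)} (trapezoid, 4 panels, h=0.5750): 0.79924
T_{1}^{(1)} = 0.81659 + (0.81659 − 0.87908)/3 = 0.79576
T_{2}^{(1)} = 0.79924 + (0.79924 − 0.81659)/3 = 0.79346
T_{2}^{(2)} = 0.79346 + (0.79346 − 0.79576)/15 = 0.79331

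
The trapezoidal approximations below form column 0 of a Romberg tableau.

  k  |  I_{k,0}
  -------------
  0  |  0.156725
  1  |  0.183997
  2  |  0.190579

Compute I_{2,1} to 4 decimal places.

0.1928

Richardson extrapolation on the trapezoidal column (denominator 4−1=3):
I_{2,1} = 0.190579 + (0.190579 − 0.183997)/3 = 0.192773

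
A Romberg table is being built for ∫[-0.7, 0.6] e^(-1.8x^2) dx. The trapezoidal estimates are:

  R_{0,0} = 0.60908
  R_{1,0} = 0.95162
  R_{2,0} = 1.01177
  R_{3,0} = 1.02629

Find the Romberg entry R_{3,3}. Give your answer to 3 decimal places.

Richardson extrapolation on the trapezoidal column (denominator 4−1=3):
R_{1,1} = (4·0.95162 − 0.60908) / 3 = 1.06580
R_{2,1} = 1.01177 + (1.01177 − 0.95162)/3 = 1.03182
R_{3,1} = (4·1.02629 − 1.01177) / 3 = 1.03113
R_{2,2} = 1.03182 + (1.03182 − 1.06580)/15 = 1.02955
R_{3,2} = 1.03113 + (1.03113 − 1.03182)/15 = 1.03108
R_{3,3} = 1.03108 + (1.03108 − 1.02955)/63 = 1.03110
(Column j=1 coincides with Simpson's rule on the same nodes.)

1.031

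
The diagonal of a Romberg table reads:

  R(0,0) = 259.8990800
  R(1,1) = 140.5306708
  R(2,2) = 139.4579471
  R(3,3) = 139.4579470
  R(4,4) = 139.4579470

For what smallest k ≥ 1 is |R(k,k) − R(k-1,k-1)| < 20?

k = 2

|R(1,1) − R(0,0)| = 119.3684092 ≥ 20
|R(2,2) − R(1,1)| = 1.0727237 < 20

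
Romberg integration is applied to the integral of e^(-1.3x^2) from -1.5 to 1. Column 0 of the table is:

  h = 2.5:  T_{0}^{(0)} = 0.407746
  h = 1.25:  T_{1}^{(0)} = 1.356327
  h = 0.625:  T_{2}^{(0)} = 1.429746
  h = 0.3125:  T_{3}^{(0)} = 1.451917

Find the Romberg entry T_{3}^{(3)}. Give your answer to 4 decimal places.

Richardson extrapolation on the trapezoidal column (denominator 4−1=3):
T_{1}^{(1)} = (4·1.356327 − 0.407746) / 3 = 1.672521
T_{2}^{(1)} = 1.429746 + (1.429746 − 1.356327)/3 = 1.454219
T_{3}^{(1)} = (4·1.451917 − 1.429746) / 3 = 1.459307
T_{2}^{(2)} = 1.454219 + (1.454219 − 1.672521)/15 = 1.439666
T_{3}^{(2)} = 1.459307 + (1.459307 − 1.454219)/15 = 1.459646
T_{3}^{(3)} = 1.459646 + (1.459646 − 1.439666)/63 = 1.459963

1.4600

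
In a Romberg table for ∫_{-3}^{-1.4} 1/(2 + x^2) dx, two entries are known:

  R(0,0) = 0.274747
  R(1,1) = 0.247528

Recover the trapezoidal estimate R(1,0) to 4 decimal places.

0.2543

From R(1,1) = (4·R(1,0) − R(0,0))/3, solve for R(1,0):
4·R(1,0) = 3·0.247528 + 0.274747 = 1.017331
R(1,0) = 0.254333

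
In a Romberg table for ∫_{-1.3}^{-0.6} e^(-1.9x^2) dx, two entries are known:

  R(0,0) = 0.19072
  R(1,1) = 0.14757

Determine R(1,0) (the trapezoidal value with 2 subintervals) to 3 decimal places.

0.158

From R(1,1) = (4·R(1,0) − R(0,0))/3, solve for R(1,0):
4·R(1,0) = 3·0.14757 + 0.19072 = 0.63343
R(1,0) = 0.15836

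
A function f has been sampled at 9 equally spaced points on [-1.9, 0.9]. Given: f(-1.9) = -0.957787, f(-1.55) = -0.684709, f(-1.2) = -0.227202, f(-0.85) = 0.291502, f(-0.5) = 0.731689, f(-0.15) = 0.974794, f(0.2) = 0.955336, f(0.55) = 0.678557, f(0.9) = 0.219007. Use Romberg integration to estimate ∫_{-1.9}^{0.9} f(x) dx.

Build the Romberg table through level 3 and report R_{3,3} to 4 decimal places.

0.8422

R_{0,0} (trapezoid, 1 panel, h=2.8000): -1.034292
R_{1,0} (trapezoid, 2 panels, h=1.4000): 0.507219
R_{2,0} (trapezoid, 4 panels, h=0.7000): 0.763303
R_{3,0} (trapezoid, 8 panels, h=0.3500): 0.822702
R_{1,1} = 0.507219 + (0.507219 − (-1.034292))/3 = 1.021056
R_{2,1} = 0.763303 + (0.763303 − 0.507219)/3 = 0.848664
R_{3,1} = 0.822702 + (0.822702 − 0.763303)/3 = 0.842502
R_{2,2} = 0.848664 + (0.848664 − 1.021056)/15 = 0.837171
R_{3,2} = 0.842502 + (0.842502 − 0.848664)/15 = 0.842091
R_{3,3} = 0.842091 + (0.842091 − 0.837171)/63 = 0.842169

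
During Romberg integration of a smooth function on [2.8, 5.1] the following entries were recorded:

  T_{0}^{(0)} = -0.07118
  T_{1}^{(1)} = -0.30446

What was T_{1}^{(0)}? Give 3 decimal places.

From T_{1}^{(1)} = (4·T_{1}^{(0)} − T_{0}^{(0)})/3, solve for T_{1}^{(0)}:
4·T_{1}^{(0)} = 3·(-0.30446) + (-0.07118) = -0.98456
T_{1}^{(0)} = -0.24614

-0.246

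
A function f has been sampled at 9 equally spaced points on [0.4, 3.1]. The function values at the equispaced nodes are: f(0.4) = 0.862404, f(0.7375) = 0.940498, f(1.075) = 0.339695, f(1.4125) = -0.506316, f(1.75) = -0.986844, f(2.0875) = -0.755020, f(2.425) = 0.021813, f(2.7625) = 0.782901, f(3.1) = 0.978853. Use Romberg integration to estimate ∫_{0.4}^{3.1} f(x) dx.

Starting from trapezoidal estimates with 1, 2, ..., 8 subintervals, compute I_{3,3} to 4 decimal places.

I_{0,0} (trapezoid, 1 panel, h=2.7000): 2.485697
I_{1,0} (trapezoid, 2 panels, h=1.3500): -0.089391
I_{2,0} (trapezoid, 4 panels, h=0.6750): 0.199322
I_{3,0} (trapezoid, 8 panels, h=0.3375): 0.255607
I_{1,1} = -0.089391 + (-0.089391 − 2.485697)/3 = -0.947754
I_{2,1} = 0.199322 + (0.199322 − (-0.089391))/3 = 0.295560
I_{3,1} = 0.255607 + (0.255607 − 0.199322)/3 = 0.274369
I_{2,2} = 0.295560 + (0.295560 − (-0.947754))/15 = 0.378448
I_{3,2} = 0.274369 + (0.274369 − 0.295560)/15 = 0.272956
I_{3,3} = 0.272956 + (0.272956 − 0.378448)/63 = 0.271282

0.2713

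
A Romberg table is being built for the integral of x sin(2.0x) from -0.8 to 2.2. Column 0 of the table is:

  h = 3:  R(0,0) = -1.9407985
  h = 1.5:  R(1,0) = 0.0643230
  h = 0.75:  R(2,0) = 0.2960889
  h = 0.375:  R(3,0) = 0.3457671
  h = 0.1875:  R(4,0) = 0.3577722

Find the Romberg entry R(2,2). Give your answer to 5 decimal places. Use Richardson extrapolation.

0.34939

Richardson extrapolation on the trapezoidal column (denominator 4−1=3):
R(1,1) = (4·0.0643230 − (-1.9407985)) / 3 = 0.7326968
R(2,1) = (4·0.2960889 − 0.0643230) / 3 = 0.3733442
R(2,2) = 0.3733442 + (0.3733442 − 0.7326968)/15 = 0.3493874
(Column j=1 coincides with Simpson's rule on the same nodes.)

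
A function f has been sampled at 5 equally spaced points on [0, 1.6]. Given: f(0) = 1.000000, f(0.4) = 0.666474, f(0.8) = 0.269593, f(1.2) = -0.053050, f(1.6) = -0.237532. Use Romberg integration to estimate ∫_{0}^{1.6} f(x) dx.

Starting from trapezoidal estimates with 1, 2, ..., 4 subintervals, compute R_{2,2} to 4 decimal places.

0.5014

R_{0,0} (trapezoid, 1 panel, h=1.6000): 0.609974
R_{1,0} (trapezoid, 2 panels, h=0.8000): 0.520662
R_{2,0} (trapezoid, 4 panels, h=0.4000): 0.505700
R_{1,1} = 0.520662 + (0.520662 − 0.609974)/3 = 0.490891
R_{2,1} = 0.505700 + (0.505700 − 0.520662)/3 = 0.500713
R_{2,2} = 0.500713 + (0.500713 − 0.490891)/15 = 0.501368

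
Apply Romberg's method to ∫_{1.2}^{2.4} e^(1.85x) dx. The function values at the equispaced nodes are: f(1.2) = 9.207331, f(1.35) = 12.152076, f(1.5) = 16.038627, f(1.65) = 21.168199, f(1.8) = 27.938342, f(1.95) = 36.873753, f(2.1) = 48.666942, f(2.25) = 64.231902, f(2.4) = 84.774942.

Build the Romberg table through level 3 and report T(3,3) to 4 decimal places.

40.8474

T(0,0) (trapezoid, 1 panel, h=1.2000): 56.389364
T(1,0) (trapezoid, 2 panels, h=0.6000): 44.957687
T(2,0) (trapezoid, 4 panels, h=0.3000): 41.890514
T(3,0) (trapezoid, 8 panels, h=0.1500): 41.109147
T(1,1) = 44.957687 + (44.957687 − 56.389364)/3 = 41.147128
T(2,1) = 41.890514 + (41.890514 − 44.957687)/3 = 40.868123
T(3,1) = 41.109147 + (41.109147 − 41.890514)/3 = 40.848691
T(2,2) = 40.868123 + (40.868123 − 41.147128)/15 = 40.849523
T(3,2) = 40.848691 + (40.848691 − 40.868123)/15 = 40.847396
T(3,3) = 40.847396 + (40.847396 − 40.849523)/63 = 40.847362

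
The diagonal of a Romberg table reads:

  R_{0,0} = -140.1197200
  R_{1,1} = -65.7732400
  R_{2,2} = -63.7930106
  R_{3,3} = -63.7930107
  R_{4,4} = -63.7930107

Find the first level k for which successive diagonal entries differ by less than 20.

k = 2

|R_{1,1} − R_{0,0}| = 74.3464800 ≥ 20
|R_{2,2} − R_{1,1}| = 1.9802294 < 20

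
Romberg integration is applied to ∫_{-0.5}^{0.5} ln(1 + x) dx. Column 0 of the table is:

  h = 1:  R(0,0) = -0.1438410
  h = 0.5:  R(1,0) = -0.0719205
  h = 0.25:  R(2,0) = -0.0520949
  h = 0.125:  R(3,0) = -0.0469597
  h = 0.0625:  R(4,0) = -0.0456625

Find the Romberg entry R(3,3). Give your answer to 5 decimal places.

Richardson extrapolation on the trapezoidal column (denominator 4−1=3):
R(1,1) = -0.0719205 + (-0.0719205 − (-0.1438410))/3 = -0.0479470
R(2,1) = -0.0520949 + (-0.0520949 − (-0.0719205))/3 = -0.0454864
R(3,1) = (4·(-0.0469597) − (-0.0520949)) / 3 = -0.0452480
R(2,2) = -0.0454864 + (-0.0454864 − (-0.0479470))/15 = -0.0453224
R(3,2) = -0.0452480 + (-0.0452480 − (-0.0454864))/15 = -0.0452321
R(3,3) = -0.0452321 + (-0.0452321 − (-0.0453224))/63 = -0.0452307

-0.04523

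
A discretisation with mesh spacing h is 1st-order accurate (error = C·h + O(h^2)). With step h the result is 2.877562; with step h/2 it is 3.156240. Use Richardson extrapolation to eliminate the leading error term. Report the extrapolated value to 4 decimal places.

3.4349

The leading error scales as h; refining by a factor of 2 reduces it by 2^1 = 2.
Extrapolated value = (2·A(h/2) − A(h)) / (2 − 1)
= (2·3.156240 − 2.877562) / 1
= 3.434918 / 1 = 3.434918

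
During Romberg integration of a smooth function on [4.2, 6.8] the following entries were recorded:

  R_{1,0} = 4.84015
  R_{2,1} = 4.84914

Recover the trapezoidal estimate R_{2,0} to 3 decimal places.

4.847

From R_{2,1} = (4·R_{2,0} − R_{1,0})/3, solve for R_{2,0}:
4·R_{2,0} = 3·4.84914 + 4.84015 = 19.38757
R_{2,0} = 4.84689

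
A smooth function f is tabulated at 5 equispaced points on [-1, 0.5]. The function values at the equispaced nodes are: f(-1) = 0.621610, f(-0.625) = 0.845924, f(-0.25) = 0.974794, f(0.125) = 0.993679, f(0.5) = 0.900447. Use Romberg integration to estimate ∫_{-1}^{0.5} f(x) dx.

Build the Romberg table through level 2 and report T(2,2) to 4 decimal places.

1.3537

T(0,0) (trapezoid, 1 panel, h=1.5000): 1.141543
T(1,0) (trapezoid, 2 panels, h=0.7500): 1.301867
T(2,0) (trapezoid, 4 panels, h=0.3750): 1.340785
T(1,1) = 1.301867 + (1.301867 − 1.141543)/3 = 1.355308
T(2,1) = 1.340785 + (1.340785 − 1.301867)/3 = 1.353758
T(2,2) = 1.353758 + (1.353758 − 1.355308)/15 = 1.353655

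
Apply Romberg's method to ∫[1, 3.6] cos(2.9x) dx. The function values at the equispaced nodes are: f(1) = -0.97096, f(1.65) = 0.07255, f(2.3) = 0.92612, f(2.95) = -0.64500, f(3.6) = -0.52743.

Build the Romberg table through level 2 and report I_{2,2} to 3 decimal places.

I_{0,0} (trapezoid, 1 panel, h=2.6000): -1.94791
I_{1,0} (trapezoid, 2 panels, h=1.3000): 0.23000
I_{2,0} (trapezoid, 4 panels, h=0.6500): -0.25709
I_{1,1} = 0.23000 + (0.23000 − (-1.94791))/3 = 0.95597
I_{2,1} = -0.25709 + (-0.25709 − 0.23000)/3 = -0.41945
I_{2,2} = -0.41945 + (-0.41945 − 0.95597)/15 = -0.51114

-0.511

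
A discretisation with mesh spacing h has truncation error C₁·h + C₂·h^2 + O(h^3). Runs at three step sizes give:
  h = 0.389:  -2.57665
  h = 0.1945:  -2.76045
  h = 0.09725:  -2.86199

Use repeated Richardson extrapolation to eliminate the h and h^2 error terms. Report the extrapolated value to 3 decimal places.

-2.970

First eliminate the h term (factor 2^1 = 2):
  B₁ = (2·(-2.76045) − (-2.57665))/1 = -2.94425
  B₂ = (2·(-2.86199) − (-2.76045))/1 = -2.96353
Then eliminate the h^2 term (factor 2^2 = 4):
  (4·(-2.96353) − (-2.94425))/3 = -2.96996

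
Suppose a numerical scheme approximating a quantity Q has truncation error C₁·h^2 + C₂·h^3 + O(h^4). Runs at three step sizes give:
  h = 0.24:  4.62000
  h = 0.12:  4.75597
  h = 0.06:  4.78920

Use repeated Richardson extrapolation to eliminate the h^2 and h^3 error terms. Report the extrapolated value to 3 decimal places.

First eliminate the h^2 term (factor 2^2 = 4):
  B₁ = (4·4.75597 − 4.62000)/3 = 4.80129
  B₂ = (4·4.78920 − 4.75597)/3 = 4.80028
Then eliminate the h^3 term (factor 2^3 = 8):
  (8·4.80028 − 4.80129)/7 = 4.80014

4.800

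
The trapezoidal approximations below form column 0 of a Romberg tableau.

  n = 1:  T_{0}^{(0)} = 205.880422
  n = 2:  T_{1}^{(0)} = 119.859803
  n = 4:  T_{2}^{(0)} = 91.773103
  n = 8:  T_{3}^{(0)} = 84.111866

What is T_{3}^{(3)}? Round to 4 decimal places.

81.4961

Richardson extrapolation on the trapezoidal column (denominator 4−1=3):
T_{1}^{(1)} = 119.859803 + (119.859803 − 205.880422)/3 = 91.186263
T_{2}^{(1)} = (4·91.773103 − 119.859803) / 3 = 82.410870
T_{3}^{(1)} = 84.111866 + (84.111866 − 91.773103)/3 = 81.558120
T_{2}^{(2)} = 82.410870 + (82.410870 − 91.186263)/15 = 81.825844
T_{3}^{(2)} = (16·81.558120 − 82.410870) / 15 = 81.501270
T_{3}^{(3)} = 81.501270 + (81.501270 − 81.825844)/63 = 81.496118
(Column j=1 coincides with Simpson's rule on the same nodes.)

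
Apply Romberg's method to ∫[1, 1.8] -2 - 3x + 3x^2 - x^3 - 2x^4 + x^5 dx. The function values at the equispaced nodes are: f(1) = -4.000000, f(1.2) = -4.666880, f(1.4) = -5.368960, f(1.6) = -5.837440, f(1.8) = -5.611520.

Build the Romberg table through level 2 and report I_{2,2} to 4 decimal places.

-4.1586

I_{0,0} (trapezoid, 1 panel, h=0.8000): -3.844608
I_{1,0} (trapezoid, 2 panels, h=0.4000): -4.069888
I_{2,0} (trapezoid, 4 panels, h=0.2000): -4.135808
I_{1,1} = -4.069888 + (-4.069888 − (-3.844608))/3 = -4.144981
I_{2,1} = -4.135808 + (-4.135808 − (-4.069888))/3 = -4.157781
I_{2,2} = -4.157781 + (-4.157781 − (-4.144981))/15 = -4.158634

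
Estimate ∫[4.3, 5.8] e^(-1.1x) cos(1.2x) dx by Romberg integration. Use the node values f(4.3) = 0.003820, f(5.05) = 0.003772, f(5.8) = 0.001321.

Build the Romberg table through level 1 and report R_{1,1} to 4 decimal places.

R_{0,0} (trapezoid, 1 panel, h=1.5000): 0.003856
R_{1,0} (trapezoid, 2 panels, h=0.7500): 0.004757
R_{1,1} = 0.004757 + (0.004757 − 0.003856)/3 = 0.005057

0.0051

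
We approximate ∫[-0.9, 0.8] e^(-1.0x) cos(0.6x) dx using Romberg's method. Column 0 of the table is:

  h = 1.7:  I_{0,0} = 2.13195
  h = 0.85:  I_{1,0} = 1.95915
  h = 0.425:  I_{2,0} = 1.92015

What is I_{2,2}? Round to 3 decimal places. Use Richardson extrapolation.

I_{1,1} = (4·1.95915 − 2.13195) / 3 = 1.90155
I_{2,1} = 1.92015 + (1.92015 − 1.95915)/3 = 1.90715
I_{2,2} = 1.90715 + (1.90715 − 1.90155)/15 = 1.90752

1.908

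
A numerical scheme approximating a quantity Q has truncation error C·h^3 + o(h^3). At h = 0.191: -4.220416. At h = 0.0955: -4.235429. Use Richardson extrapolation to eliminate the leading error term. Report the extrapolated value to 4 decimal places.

The leading error scales as h^3; refining by a factor of 2 reduces it by 2^3 = 8.
Extrapolated value = (8·A(h/2) − A(h)) / (8 − 1)
= (8·(-4.235429) − (-4.220416)) / 7
= -29.663016 / 7 = -4.237574

-4.2376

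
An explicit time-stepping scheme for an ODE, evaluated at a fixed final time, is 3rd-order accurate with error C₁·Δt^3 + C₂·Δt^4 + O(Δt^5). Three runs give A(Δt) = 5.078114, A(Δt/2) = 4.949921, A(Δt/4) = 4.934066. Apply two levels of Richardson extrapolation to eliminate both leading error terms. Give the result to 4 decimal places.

First eliminate the Δt^3 term (factor 2^3 = 8):
  B₁ = (8·4.949921 − 5.078114)/7 = 4.931608
  B₂ = (8·4.934066 − 4.949921)/7 = 4.931801
Then eliminate the Δt^4 term (factor 2^4 = 16):
  (16·4.931801 − 4.931608)/15 = 4.931814

4.9318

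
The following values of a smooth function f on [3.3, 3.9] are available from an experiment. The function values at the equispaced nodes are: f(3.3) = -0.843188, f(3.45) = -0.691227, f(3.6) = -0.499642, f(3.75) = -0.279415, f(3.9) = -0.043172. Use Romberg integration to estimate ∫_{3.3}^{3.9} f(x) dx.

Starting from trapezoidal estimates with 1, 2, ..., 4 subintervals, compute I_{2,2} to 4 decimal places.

-0.2884

I_{0,0} (trapezoid, 1 panel, h=0.6000): -0.265908
I_{1,0} (trapezoid, 2 panels, h=0.3000): -0.282847
I_{2,0} (trapezoid, 4 panels, h=0.1500): -0.287020
I_{1,1} = -0.282847 + (-0.282847 − (-0.265908))/3 = -0.288493
I_{2,1} = -0.287020 + (-0.287020 − (-0.282847))/3 = -0.288411
I_{2,2} = -0.288411 + (-0.288411 − (-0.288493))/15 = -0.288406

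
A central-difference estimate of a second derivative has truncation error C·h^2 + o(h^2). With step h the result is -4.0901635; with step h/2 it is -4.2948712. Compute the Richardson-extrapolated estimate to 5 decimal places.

-4.36311

The leading error scales as h^2; refining by a factor of 2 reduces it by 2^2 = 4.
Extrapolated value = (4·A(h/2) − A(h)) / (4 − 1)
= (4·(-4.2948712) − (-4.0901635)) / 3
= -13.0893213 / 3 = -4.3631071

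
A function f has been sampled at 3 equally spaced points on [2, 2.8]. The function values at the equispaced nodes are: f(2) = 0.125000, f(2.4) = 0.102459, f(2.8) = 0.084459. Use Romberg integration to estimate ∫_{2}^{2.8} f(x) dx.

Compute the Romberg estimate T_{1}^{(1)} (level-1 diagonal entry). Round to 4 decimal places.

0.0826

T_{0}^{(0)} (trapezoid, 1 panel, h=0.8000): 0.083784
T_{1}^{(0)} (trapezoid, 2 panels, h=0.4000): 0.082875
T_{1}^{(1)} = 0.082875 + (0.082875 − 0.083784)/3 = 0.082572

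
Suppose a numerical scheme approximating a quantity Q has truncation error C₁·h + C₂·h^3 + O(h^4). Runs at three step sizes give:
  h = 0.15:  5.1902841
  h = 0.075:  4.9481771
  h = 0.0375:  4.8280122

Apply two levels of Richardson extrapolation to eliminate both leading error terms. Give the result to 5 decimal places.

4.70810

First eliminate the h term (factor 2^1 = 2):
  B₁ = (2·4.9481771 − 5.1902841)/1 = 4.7060701
  B₂ = (2·4.8280122 − 4.9481771)/1 = 4.7078473
Then eliminate the h^3 term (factor 2^3 = 8):
  (8·4.7078473 − 4.7060701)/7 = 4.7081012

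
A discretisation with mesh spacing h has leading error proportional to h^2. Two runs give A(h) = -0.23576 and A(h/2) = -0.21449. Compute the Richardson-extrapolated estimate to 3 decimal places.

-0.207

Extrapolated value = (4·A(h/2) − A(h)) / (4 − 1)
= (4·(-0.21449) − (-0.23576)) / 3
= -0.62220 / 3 = -0.20740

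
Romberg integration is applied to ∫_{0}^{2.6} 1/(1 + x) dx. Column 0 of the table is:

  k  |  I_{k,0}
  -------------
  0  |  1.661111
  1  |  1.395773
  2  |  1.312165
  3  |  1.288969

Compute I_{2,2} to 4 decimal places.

1.2828

Richardson extrapolation on the trapezoidal column (denominator 4−1=3):
I_{1,1} = 1.395773 + (1.395773 − 1.661111)/3 = 1.307327
I_{2,1} = (4·1.312165 − 1.395773) / 3 = 1.284296
I_{2,2} = (16·1.284296 − 1.307327) / 15 = 1.282761
(Column j=1 coincides with Simpson's rule on the same nodes.)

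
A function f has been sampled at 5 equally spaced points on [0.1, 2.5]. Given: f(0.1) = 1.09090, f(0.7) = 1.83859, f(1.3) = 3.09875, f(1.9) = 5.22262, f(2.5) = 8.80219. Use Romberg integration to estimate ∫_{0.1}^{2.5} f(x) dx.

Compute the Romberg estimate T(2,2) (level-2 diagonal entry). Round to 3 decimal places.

8.864

T(0,0) (trapezoid, 1 panel, h=2.4000): 11.87171
T(1,0) (trapezoid, 2 panels, h=1.2000): 9.65435
T(2,0) (trapezoid, 4 panels, h=0.6000): 9.06390
T(1,1) = 9.65435 + (9.65435 − 11.87171)/3 = 8.91523
T(2,1) = 9.06390 + (9.06390 − 9.65435)/3 = 8.86708
T(2,2) = 8.86708 + (8.86708 − 8.91523)/15 = 8.86387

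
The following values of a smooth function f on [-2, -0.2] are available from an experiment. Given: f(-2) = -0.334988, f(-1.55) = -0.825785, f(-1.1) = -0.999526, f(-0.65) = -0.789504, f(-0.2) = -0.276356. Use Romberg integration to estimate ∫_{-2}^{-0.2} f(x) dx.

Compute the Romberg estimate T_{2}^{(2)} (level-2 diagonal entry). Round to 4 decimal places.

T_{0}^{(0)} (trapezoid, 1 panel, h=1.8000): -0.550210
T_{1}^{(0)} (trapezoid, 2 panels, h=0.9000): -1.174678
T_{2}^{(0)} (trapezoid, 4 panels, h=0.4500): -1.314219
T_{1}^{(1)} = -1.174678 + (-1.174678 − (-0.550210))/3 = -1.382834
T_{2}^{(1)} = -1.314219 + (-1.314219 − (-1.174678))/3 = -1.360733
T_{2}^{(2)} = -1.360733 + (-1.360733 − (-1.382834))/15 = -1.359260

-1.3593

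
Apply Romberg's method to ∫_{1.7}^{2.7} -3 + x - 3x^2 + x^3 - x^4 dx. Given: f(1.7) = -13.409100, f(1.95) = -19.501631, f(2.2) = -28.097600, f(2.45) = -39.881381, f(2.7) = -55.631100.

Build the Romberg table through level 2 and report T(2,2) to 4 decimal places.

-30.2301

T(0,0) (trapezoid, 1 panel, h=1.0000): -34.520100
T(1,0) (trapezoid, 2 panels, h=0.5000): -31.308850
T(2,0) (trapezoid, 4 panels, h=0.2500): -30.500178
T(1,1) = -31.308850 + (-31.308850 − (-34.520100))/3 = -30.238433
T(2,1) = -30.500178 + (-30.500178 − (-31.308850))/3 = -30.230621
T(2,2) = -30.230621 + (-30.230621 − (-30.238433))/15 = -30.230100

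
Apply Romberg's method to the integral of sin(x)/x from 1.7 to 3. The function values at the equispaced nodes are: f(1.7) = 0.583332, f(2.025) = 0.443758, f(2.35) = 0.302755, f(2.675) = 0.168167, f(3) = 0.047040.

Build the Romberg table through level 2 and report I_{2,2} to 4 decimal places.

0.3991

I_{0,0} (trapezoid, 1 panel, h=1.3000): 0.409742
I_{1,0} (trapezoid, 2 panels, h=0.6500): 0.401662
I_{2,0} (trapezoid, 4 panels, h=0.3250): 0.399706
I_{1,1} = 0.401662 + (0.401662 − 0.409742)/3 = 0.398969
I_{2,1} = 0.399706 + (0.399706 − 0.401662)/3 = 0.399054
I_{2,2} = 0.399054 + (0.399054 − 0.398969)/15 = 0.399060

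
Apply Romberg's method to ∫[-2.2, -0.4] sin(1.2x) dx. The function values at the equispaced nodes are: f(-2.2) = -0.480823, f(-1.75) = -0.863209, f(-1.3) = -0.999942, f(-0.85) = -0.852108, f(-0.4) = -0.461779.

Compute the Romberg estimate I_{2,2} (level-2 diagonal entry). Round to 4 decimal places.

I_{0,0} (trapezoid, 1 panel, h=1.8000): -0.848342
I_{1,0} (trapezoid, 2 panels, h=0.9000): -1.324119
I_{2,0} (trapezoid, 4 panels, h=0.4500): -1.433952
I_{1,1} = -1.324119 + (-1.324119 − (-0.848342))/3 = -1.482711
I_{2,1} = -1.433952 + (-1.433952 − (-1.324119))/3 = -1.470563
I_{2,2} = -1.470563 + (-1.470563 − (-1.482711))/15 = -1.469753

-1.4698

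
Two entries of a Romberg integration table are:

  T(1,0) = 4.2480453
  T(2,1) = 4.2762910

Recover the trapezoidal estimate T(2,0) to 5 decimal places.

4.26923

From T(2,1) = (4·T(2,0) − T(1,0))/3, solve for T(2,0):
4·T(2,0) = 3·4.2762910 + 4.2480453 = 17.0769183
T(2,0) = 4.2692296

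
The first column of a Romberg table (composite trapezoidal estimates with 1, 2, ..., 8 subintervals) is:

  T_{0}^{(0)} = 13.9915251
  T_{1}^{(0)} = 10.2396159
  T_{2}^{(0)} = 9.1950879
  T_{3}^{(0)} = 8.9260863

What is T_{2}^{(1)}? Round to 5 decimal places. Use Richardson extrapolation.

Richardson extrapolation on the trapezoidal column (denominator 4−1=3):
T_{2}^{(1)} = (4·9.1950879 − 10.2396159) / 3 = 8.8469119

8.84691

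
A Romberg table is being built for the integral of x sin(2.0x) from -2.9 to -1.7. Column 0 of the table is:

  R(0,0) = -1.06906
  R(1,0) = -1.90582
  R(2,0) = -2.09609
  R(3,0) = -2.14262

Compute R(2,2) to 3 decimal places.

R(1,1) = (4·(-1.90582) − (-1.06906)) / 3 = -2.18474
R(2,1) = -2.09609 + (-2.09609 − (-1.90582))/3 = -2.15951
R(2,2) = (16·(-2.15951) − (-2.18474)) / 15 = -2.15783

-2.158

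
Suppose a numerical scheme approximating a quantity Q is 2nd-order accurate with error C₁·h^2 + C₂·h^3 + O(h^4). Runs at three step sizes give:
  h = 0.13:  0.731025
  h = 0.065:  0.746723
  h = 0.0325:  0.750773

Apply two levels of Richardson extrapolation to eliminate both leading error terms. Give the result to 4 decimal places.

First eliminate the h^2 term (factor 2^2 = 4):
  B₁ = (4·0.746723 − 0.731025)/3 = 0.751956
  B₂ = (4·0.750773 − 0.746723)/3 = 0.752123
Then eliminate the h^3 term (factor 2^3 = 8):
  (8·0.752123 − 0.751956)/7 = 0.752147

0.7521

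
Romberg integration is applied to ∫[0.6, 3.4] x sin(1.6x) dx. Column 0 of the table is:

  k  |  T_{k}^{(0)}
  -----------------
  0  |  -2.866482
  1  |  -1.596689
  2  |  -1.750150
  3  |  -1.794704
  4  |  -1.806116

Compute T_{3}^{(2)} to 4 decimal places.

-1.8101

T_{2}^{(1)} = (4·(-1.750150) − (-1.596689)) / 3 = -1.801304
T_{3}^{(1)} = -1.794704 + (-1.794704 − (-1.750150))/3 = -1.809555
T_{3}^{(2)} = -1.809555 + (-1.809555 − (-1.801304))/15 = -1.810105
(Column j=1 coincides with Simpson's rule on the same nodes.)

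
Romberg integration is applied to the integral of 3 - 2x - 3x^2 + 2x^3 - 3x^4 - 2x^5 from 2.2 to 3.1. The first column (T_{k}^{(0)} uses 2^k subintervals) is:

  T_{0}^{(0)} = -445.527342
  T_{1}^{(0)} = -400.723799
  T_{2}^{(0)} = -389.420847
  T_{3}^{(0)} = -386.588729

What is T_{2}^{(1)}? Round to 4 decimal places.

Richardson extrapolation on the trapezoidal column (denominator 4−1=3):
T_{2}^{(1)} = (4·(-389.420847) − (-400.723799)) / 3 = -385.653196

-385.6532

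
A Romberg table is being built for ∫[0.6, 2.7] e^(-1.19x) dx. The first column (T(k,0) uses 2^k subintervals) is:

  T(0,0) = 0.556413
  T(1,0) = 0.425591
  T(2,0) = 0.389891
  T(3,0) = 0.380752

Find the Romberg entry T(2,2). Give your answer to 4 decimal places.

0.3777

Richardson extrapolation on the trapezoidal column (denominator 4−1=3):
T(1,1) = (4·0.425591 − 0.556413) / 3 = 0.381984
T(2,1) = (4·0.389891 − 0.425591) / 3 = 0.377991
T(2,2) = 0.377991 + (0.377991 − 0.381984)/15 = 0.377725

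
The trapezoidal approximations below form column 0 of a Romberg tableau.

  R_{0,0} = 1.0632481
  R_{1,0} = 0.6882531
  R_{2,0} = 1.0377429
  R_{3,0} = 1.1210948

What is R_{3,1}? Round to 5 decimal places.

1.14888

Richardson extrapolation on the trapezoidal column (denominator 4−1=3):
R_{3,1} = 1.1210948 + (1.1210948 − 1.0377429)/3 = 1.1488788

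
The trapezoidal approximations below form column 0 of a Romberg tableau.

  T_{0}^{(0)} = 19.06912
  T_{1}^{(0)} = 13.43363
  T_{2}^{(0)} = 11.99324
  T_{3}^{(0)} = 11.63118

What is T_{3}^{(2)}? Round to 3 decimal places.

11.510

Richardson extrapolation on the trapezoidal column (denominator 4−1=3):
T_{2}^{(1)} = (4·11.99324 − 13.43363) / 3 = 11.51311
T_{3}^{(1)} = 11.63118 + (11.63118 − 11.99324)/3 = 11.51049
T_{3}^{(2)} = (16·11.51049 − 11.51311) / 15 = 11.51032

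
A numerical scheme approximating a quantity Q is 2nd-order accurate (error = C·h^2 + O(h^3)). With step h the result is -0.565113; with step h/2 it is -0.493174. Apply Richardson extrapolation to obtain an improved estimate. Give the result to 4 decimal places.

-0.4692

The leading error scales as h^2; refining by a factor of 2 reduces it by 2^2 = 4.
Extrapolated value = (4·A(h/2) − A(h)) / (4 − 1)
= (4·(-0.493174) − (-0.565113)) / 3
= -1.407583 / 3 = -0.469194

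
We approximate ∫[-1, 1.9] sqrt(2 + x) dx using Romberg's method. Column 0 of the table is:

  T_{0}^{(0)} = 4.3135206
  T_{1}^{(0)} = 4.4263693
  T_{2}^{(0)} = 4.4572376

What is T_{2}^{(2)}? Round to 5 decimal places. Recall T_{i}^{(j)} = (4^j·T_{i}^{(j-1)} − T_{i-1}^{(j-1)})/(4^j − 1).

4.46776

Richardson extrapolation on the trapezoidal column (denominator 4−1=3):
T_{1}^{(1)} = (4·4.4263693 − 4.3135206) / 3 = 4.4639855
T_{2}^{(1)} = 4.4572376 + (4.4572376 − 4.4263693)/3 = 4.4675270
T_{2}^{(2)} = 4.4675270 + (4.4675270 − 4.4639855)/15 = 4.4677631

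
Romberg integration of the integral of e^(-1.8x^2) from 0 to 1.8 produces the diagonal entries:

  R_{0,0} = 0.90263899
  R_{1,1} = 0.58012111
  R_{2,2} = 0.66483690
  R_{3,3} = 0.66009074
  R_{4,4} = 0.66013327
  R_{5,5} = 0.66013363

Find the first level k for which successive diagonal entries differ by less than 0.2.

|R_{1,1} − R_{0,0}| = 0.32251788 ≥ 0.2
|R_{2,2} − R_{1,1}| = 0.08471579 < 0.2

k = 2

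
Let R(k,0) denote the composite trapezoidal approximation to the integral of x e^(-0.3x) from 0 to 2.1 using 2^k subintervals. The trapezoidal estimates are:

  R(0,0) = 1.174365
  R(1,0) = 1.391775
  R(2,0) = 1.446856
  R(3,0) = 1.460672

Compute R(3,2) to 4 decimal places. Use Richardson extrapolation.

R(2,1) = 1.446856 + (1.446856 − 1.391775)/3 = 1.465216
R(3,1) = 1.460672 + (1.460672 − 1.446856)/3 = 1.465277
R(3,2) = 1.465277 + (1.465277 − 1.465216)/15 = 1.465281

1.4653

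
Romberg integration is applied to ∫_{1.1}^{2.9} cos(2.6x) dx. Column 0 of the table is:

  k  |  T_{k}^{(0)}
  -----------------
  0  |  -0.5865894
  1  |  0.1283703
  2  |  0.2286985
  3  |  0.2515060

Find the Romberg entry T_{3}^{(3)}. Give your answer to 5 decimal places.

Richardson extrapolation on the trapezoidal column (denominator 4−1=3):
T_{1}^{(1)} = (4·0.1283703 − (-0.5865894)) / 3 = 0.3666902
T_{2}^{(1)} = (4·0.2286985 − 0.1283703) / 3 = 0.2621412
T_{3}^{(1)} = 0.2515060 + (0.2515060 − 0.2286985)/3 = 0.2591085
T_{2}^{(2)} = 0.2621412 + (0.2621412 − 0.3666902)/15 = 0.2551713
T_{3}^{(2)} = 0.2591085 + (0.2591085 − 0.2621412)/15 = 0.2589063
T_{3}^{(3)} = (64·0.2589063 − 0.2551713) / 63 = 0.2589656

0.25897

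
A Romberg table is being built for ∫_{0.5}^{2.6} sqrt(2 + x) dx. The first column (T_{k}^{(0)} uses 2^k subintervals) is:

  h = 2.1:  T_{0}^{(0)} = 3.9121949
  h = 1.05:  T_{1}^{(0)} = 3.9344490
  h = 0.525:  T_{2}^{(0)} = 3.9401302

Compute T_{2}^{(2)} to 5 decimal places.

3.94203

T_{1}^{(1)} = (4·3.9344490 − 3.9121949) / 3 = 3.9418670
T_{2}^{(1)} = (4·3.9401302 − 3.9344490) / 3 = 3.9420239
T_{2}^{(2)} = 3.9420239 + (3.9420239 − 3.9418670)/15 = 3.9420344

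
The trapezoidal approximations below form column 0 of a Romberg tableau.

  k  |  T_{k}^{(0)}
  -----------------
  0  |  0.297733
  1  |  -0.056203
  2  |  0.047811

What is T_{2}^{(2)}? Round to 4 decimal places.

0.0996

T_{1}^{(1)} = (4·(-0.056203) − 0.297733) / 3 = -0.174182
T_{2}^{(1)} = (4·0.047811 − (-0.056203)) / 3 = 0.082482
T_{2}^{(2)} = 0.082482 + (0.082482 − (-0.174182))/15 = 0.099593
(Column j=1 coincides with Simpson's rule on the same nodes.)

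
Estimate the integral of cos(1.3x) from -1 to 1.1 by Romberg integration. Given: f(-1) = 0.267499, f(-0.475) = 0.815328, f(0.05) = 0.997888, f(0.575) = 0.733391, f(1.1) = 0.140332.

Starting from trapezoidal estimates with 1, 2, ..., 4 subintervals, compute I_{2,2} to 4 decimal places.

I_{0,0} (trapezoid, 1 panel, h=2.1000): 0.428223
I_{1,0} (trapezoid, 2 panels, h=1.0500): 1.261894
I_{2,0} (trapezoid, 4 panels, h=0.5250): 1.444024
I_{1,1} = 1.261894 + (1.261894 − 0.428223)/3 = 1.539784
I_{2,1} = 1.444024 + (1.444024 − 1.261894)/3 = 1.504734
I_{2,2} = 1.504734 + (1.504734 − 1.539784)/15 = 1.502397

1.5024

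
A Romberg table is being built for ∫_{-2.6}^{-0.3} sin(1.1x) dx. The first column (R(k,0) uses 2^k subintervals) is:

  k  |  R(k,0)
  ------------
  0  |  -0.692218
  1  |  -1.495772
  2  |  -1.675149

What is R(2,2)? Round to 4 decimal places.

-1.7330

R(1,1) = (4·(-1.495772) − (-0.692218)) / 3 = -1.763623
R(2,1) = (4·(-1.675149) − (-1.495772)) / 3 = -1.734941
R(2,2) = -1.734941 + (-1.734941 − (-1.763623))/15 = -1.733029
(Column j=1 coincides with Simpson's rule on the same nodes.)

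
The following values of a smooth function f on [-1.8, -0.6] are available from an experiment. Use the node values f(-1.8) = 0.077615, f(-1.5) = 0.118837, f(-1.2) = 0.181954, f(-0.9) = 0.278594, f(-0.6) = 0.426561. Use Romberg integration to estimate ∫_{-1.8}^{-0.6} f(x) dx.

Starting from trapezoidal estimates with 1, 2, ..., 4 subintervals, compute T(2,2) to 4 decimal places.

0.2457

T(0,0) (trapezoid, 1 panel, h=1.2000): 0.302506
T(1,0) (trapezoid, 2 panels, h=0.6000): 0.260425
T(2,0) (trapezoid, 4 panels, h=0.3000): 0.249442
T(1,1) = 0.260425 + (0.260425 − 0.302506)/3 = 0.246398
T(2,1) = 0.249442 + (0.249442 − 0.260425)/3 = 0.245781
T(2,2) = 0.245781 + (0.245781 − 0.246398)/15 = 0.245740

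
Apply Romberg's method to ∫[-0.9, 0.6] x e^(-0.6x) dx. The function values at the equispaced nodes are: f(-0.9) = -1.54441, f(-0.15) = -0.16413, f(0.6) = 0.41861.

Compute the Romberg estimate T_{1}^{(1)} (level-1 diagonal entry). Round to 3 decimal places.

-0.446

T_{0}^{(0)} (trapezoid, 1 panel, h=1.5000): -0.84435
T_{1}^{(0)} (trapezoid, 2 panels, h=0.7500): -0.54527
T_{1}^{(1)} = -0.54527 + (-0.54527 − (-0.84435))/3 = -0.44558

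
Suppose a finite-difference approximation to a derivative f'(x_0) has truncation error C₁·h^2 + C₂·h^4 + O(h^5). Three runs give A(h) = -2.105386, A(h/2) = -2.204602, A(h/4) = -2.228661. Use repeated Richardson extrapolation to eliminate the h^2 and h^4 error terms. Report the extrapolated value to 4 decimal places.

-2.2366

First eliminate the h^2 term (factor 2^2 = 4):
  B₁ = (4·(-2.204602) − (-2.105386))/3 = -2.237674
  B₂ = (4·(-2.228661) − (-2.204602))/3 = -2.236681
Then eliminate the h^4 term (factor 2^4 = 16):
  (16·(-2.236681) − (-2.237674))/15 = -2.236615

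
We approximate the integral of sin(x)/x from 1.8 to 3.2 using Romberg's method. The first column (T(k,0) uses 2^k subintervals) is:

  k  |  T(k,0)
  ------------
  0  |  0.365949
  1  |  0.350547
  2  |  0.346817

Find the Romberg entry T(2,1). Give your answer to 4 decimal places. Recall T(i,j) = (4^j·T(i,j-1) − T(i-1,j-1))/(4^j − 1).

0.3456

T(2,1) = (4·0.346817 − 0.350547) / 3 = 0.345574
(Column j=1 coincides with Simpson's rule on the same nodes.)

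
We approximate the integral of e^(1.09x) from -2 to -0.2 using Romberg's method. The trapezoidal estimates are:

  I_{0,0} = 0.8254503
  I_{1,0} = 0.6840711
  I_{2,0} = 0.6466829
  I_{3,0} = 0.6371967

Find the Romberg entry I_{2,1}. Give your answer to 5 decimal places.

I_{2,1} = 0.6466829 + (0.6466829 − 0.6840711)/3 = 0.6342202

0.63422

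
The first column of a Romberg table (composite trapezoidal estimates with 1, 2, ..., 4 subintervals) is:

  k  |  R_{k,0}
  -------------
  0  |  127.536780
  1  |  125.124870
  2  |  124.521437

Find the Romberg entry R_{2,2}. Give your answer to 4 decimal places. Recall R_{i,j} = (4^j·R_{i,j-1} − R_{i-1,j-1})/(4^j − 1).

Richardson extrapolation on the trapezoidal column (denominator 4−1=3):
R_{1,1} = (4·125.124870 − 127.536780) / 3 = 124.320900
R_{2,1} = 124.521437 + (124.521437 − 125.124870)/3 = 124.320293
R_{2,2} = (16·124.320293 − 124.320900) / 15 = 124.320253

124.3203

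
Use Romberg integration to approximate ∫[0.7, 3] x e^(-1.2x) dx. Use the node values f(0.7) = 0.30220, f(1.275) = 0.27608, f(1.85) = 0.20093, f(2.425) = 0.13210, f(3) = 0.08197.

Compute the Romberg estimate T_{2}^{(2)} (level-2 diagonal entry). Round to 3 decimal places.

0.464

T_{0}^{(0)} (trapezoid, 1 panel, h=2.3000): 0.44180
T_{1}^{(0)} (trapezoid, 2 panels, h=1.1500): 0.45197
T_{2}^{(0)} (trapezoid, 4 panels, h=0.5750): 0.46069
T_{1}^{(1)} = 0.45197 + (0.45197 − 0.44180)/3 = 0.45536
T_{2}^{(1)} = 0.46069 + (0.46069 − 0.45197)/3 = 0.46360
T_{2}^{(2)} = 0.46360 + (0.46360 − 0.45536)/15 = 0.46415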